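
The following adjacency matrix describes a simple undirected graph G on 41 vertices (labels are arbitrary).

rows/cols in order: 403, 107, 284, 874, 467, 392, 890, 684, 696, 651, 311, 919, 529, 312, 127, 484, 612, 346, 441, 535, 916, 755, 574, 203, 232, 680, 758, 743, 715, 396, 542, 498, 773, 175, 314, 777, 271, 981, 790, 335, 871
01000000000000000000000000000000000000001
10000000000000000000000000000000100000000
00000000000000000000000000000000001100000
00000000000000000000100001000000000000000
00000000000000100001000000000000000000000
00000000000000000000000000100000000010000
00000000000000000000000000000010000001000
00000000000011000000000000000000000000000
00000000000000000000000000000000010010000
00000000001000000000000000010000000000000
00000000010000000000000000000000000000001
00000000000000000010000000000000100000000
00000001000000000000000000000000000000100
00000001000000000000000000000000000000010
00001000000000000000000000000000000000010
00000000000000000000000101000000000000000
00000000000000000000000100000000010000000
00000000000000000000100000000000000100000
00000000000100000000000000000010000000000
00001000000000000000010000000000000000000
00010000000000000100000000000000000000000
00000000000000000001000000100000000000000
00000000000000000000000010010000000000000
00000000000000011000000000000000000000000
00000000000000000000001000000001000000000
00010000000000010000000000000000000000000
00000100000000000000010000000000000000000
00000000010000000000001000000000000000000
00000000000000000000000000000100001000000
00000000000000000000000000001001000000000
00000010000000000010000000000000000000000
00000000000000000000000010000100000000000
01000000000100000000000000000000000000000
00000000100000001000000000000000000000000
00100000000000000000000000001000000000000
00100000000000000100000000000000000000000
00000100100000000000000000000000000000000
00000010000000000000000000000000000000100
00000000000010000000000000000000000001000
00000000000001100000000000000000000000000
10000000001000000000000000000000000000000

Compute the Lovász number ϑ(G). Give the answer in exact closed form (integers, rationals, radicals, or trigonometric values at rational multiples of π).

N(396) = {715, 498}, |N(396)| = 2.
N(311) = {651, 871}, |N(311)| = 2.
N(467) = {127, 535}, |N(467)| = 2.
Vertex 755 has 2 neighbors: 535, 758.
41-vertex 2-regular graph: a single 41-cycle (edge-transitive).
The 21 distinct eigenvalues: [2.0, 1.9766, 1.9068, 1.7923, 1.6359, 1.441, 1.2125, 0.9554, 0.676, 0.3808, 0.0766, -0.2294, -0.53, -0.8181, -1.0871, -1.3307, -1.543, -1.7191, -1.855, -1.9474, -1.9941].
λ_max=2, λ_min=-2*cos(pi/41); ϑ = −41·λ_min/(λ_max−λ_min) = 41*cos(pi/41)/(cos(pi/41) + 1).
ϑ(G) ≈ 20.469880.
20 ≤ 41*cos(pi/41)/(cos(pi/41) + 1) ≤ 21: both strict.

41*cos(pi/41)/(cos(pi/41) + 1)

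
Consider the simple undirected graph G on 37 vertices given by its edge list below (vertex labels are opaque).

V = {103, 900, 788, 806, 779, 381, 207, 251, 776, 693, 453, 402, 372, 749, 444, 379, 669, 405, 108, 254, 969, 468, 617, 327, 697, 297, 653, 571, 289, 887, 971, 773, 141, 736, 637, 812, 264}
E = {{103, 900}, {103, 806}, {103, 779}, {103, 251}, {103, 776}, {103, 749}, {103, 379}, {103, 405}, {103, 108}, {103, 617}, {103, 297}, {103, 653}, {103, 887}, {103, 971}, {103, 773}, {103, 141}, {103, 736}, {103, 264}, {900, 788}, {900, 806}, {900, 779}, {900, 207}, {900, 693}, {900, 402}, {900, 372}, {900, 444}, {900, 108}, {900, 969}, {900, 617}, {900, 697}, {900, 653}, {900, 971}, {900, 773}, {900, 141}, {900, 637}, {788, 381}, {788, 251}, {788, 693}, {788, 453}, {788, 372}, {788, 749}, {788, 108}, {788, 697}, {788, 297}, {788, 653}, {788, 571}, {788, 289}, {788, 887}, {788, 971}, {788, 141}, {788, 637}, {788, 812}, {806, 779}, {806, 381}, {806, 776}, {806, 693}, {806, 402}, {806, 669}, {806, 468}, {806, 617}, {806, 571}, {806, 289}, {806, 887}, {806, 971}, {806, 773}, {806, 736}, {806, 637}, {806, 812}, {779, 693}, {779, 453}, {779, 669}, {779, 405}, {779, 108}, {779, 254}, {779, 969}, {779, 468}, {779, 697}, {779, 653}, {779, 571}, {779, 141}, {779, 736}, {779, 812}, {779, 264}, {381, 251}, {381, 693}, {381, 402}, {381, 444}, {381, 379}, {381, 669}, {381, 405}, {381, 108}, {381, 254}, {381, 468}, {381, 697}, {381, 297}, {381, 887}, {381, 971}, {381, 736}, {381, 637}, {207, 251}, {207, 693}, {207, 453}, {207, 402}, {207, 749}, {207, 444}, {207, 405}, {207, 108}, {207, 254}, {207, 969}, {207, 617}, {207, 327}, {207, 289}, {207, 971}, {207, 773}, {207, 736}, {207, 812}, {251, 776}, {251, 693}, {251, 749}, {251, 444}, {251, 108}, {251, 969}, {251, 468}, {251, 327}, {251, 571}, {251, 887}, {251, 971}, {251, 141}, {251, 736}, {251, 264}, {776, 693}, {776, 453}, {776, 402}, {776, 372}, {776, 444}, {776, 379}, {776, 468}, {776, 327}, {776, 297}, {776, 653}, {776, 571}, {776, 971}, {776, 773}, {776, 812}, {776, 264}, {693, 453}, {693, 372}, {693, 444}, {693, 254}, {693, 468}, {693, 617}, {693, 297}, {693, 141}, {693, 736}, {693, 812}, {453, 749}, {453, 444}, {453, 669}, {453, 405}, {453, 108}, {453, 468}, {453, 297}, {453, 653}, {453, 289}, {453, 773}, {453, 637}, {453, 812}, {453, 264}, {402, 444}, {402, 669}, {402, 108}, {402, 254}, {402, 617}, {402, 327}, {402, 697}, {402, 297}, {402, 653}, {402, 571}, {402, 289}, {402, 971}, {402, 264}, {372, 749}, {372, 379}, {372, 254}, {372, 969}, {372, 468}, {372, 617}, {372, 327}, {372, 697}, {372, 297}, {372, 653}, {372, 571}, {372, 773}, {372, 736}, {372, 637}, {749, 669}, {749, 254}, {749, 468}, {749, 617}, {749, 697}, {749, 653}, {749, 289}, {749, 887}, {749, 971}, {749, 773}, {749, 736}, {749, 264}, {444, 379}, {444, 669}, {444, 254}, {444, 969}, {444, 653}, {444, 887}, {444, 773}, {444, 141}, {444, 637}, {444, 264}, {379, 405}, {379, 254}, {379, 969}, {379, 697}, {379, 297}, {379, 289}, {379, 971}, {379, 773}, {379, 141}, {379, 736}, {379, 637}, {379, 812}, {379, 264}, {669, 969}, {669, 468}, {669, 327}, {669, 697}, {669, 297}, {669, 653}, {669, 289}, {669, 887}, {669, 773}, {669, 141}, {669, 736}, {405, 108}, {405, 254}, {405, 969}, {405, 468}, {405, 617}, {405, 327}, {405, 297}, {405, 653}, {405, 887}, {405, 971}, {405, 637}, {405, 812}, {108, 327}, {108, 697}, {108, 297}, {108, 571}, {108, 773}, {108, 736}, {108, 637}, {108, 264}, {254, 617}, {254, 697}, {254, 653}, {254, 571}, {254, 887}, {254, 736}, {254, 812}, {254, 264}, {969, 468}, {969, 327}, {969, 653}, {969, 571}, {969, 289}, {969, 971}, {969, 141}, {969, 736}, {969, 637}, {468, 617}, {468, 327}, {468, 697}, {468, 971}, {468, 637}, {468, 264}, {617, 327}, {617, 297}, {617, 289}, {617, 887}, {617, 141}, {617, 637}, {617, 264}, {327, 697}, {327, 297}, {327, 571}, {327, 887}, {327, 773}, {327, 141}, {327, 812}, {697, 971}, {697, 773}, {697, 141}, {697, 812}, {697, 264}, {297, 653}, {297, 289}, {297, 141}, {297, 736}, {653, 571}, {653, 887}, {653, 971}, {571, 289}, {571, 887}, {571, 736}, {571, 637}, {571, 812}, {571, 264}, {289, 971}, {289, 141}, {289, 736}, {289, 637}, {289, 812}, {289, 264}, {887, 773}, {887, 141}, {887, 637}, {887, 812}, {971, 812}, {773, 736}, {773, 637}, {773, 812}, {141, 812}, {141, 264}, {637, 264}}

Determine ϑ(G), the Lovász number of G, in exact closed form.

Vertex 103 has 18 neighbors: 900, 806, 779, 251, 776, 749, 379, 405, 108, 617, 297, 653, 887, 971, 773, 141, 736, 264.
deg(693) = 18; N(693) = {900, 788, 806, 779, 381, 207, 251, 776, 453, 372, 444, 254, 468, 617, 297, 141, 736, 812}.
N(297) = {103, 788, 381, 776, 693, 453, 402, 372, 379, 669, 405, 108, 617, 327, 653, 289, 141, 736}, |N(297)| = 18.
deg(969) = 18; N(969) = {900, 779, 207, 251, 372, 444, 379, 669, 405, 468, 327, 653, 571, 289, 971, 141, 736, 637}.
Every vertex has degree 18 (N=37); strongly regular (37,18,8,9).
A has 3 distinct eigenvalues ≈ [18.0, 2.54138, -3.54138].
−37·(-sqrt(37)/2 - 1/2) / ((18)−(-sqrt(37)/2 - 1/2)) = sqrt(37) = ϑ(G).
Numerically 6.0828.

sqrt(37)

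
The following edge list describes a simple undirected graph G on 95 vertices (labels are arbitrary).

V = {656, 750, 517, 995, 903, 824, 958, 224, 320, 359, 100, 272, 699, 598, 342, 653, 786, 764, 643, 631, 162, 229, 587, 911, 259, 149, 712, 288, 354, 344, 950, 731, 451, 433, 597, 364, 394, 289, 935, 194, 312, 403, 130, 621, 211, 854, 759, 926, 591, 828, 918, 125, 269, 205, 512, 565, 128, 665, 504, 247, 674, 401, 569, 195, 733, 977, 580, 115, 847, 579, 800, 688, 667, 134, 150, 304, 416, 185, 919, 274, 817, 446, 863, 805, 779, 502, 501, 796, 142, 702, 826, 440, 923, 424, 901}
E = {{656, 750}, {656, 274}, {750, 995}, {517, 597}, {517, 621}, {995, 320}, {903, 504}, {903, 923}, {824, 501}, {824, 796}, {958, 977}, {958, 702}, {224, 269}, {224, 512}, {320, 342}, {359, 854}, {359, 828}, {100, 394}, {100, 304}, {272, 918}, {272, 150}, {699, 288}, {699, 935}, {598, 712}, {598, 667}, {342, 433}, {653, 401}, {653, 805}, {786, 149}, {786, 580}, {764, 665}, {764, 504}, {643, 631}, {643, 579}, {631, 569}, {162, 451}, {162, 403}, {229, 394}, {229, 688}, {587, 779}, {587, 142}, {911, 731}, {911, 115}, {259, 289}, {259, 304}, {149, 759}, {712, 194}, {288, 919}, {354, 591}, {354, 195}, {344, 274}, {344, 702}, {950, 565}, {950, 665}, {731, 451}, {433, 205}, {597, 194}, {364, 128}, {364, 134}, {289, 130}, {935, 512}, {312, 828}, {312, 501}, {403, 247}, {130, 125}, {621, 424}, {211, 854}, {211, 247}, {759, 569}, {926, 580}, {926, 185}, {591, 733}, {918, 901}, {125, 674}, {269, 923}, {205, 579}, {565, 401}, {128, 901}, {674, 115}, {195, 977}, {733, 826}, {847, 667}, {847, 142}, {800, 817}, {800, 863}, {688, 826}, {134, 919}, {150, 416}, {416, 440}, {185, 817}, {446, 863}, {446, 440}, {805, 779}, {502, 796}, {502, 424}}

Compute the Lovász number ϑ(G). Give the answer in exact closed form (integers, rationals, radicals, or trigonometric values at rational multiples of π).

95*cos(pi/95)/(cos(pi/95) + 1)

deg(587) = 2; N(587) = {779, 142}.
deg(598) = 2; N(598) = {712, 667}.
deg(125) = 2; N(125) = {130, 674}.
deg(569) = 2; N(569) = {631, 759}.
Regular of degree 2 on 95 vertices: the odd cycle C_{95}.
spec(A) ≈ [2.0, 1.99563, 1.98253, 1.96076, 1.93042, 1.89163, 1.84458, 1.78946, 1.72651, 1.65602, 1.57828, 1.49364, 1.40247, 1.30517, 1.20216, 1.0939, 0.98085, 0.86351, 0.74239, 0.61803, 0.49097, 0.36176, 0.23097, 0.09917, -0.03307, -0.16516, -0.29653, -0.4266, -0.55481, -0.68059, -0.80339, -0.92268, -1.03794, -1.14866, -1.25435, -1.35456, -1.44885, -1.5368, -1.61803, -1.69219, -1.75895, -1.81801, -1.86913, -1.91207, -1.94665, -1.97272, -1.99017, -1.99891] (distinct, 5 d.p.).
ϑ = −N·λ_min/(λ_max−λ_min) = −95·(-2*cos(pi/95))/(2−(-2*cos(pi/95))) = 95*cos(pi/95)/(cos(pi/95) + 1).
≈ 47.487011 (to 6 d.p.).
α=47, χ(Ḡ)=48; ϑ=95*cos(pi/95)/(cos(pi/95) + 1) lies between (both strict).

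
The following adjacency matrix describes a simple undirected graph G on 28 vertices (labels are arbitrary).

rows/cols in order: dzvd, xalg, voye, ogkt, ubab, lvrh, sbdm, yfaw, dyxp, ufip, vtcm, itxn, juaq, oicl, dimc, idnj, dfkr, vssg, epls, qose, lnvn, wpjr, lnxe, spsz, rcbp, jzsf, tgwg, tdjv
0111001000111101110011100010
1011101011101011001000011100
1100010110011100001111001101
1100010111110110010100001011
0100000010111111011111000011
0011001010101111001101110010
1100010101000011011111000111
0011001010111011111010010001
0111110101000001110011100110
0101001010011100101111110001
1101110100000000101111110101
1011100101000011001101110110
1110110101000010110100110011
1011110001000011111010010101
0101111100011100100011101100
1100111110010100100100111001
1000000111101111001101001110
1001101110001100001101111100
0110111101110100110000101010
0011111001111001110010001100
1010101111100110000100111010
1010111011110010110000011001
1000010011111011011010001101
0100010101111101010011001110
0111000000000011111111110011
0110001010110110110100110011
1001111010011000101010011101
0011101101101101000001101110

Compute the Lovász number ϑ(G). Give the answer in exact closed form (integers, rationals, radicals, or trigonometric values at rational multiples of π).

7

N(dimc) = {xalg, ogkt, ubab, lvrh, sbdm, yfaw, itxn, juaq, oicl, dfkr, lnvn, wpjr, lnxe, rcbp, jzsf}, |N(dimc)| = 15.
N(sbdm) = {dzvd, xalg, lvrh, yfaw, ufip, dimc, idnj, vssg, epls, qose, lnvn, wpjr, jzsf, tgwg, tdjv}, |N(sbdm)| = 15.
Vertex voye has 15 neighbors: dzvd, xalg, lvrh, yfaw, dyxp, itxn, juaq, oicl, epls, qose, lnvn, wpjr, rcbp, jzsf, tdjv.
Vertex ogkt has 15 neighbors: dzvd, xalg, lvrh, yfaw, dyxp, ufip, vtcm, itxn, oicl, dimc, vssg, qose, rcbp, tgwg, tdjv.
G on 28 vertices is 15-regular; this is K(8,2), the Kneser graph.
Distinct eigenvalues (to 6 d.p.): [15.0, 1.0, -5.0].
−28·(-5) / ((15)−(-5)) = 7 = ϑ(G).
ϑ(G) ≈ 7.000000000.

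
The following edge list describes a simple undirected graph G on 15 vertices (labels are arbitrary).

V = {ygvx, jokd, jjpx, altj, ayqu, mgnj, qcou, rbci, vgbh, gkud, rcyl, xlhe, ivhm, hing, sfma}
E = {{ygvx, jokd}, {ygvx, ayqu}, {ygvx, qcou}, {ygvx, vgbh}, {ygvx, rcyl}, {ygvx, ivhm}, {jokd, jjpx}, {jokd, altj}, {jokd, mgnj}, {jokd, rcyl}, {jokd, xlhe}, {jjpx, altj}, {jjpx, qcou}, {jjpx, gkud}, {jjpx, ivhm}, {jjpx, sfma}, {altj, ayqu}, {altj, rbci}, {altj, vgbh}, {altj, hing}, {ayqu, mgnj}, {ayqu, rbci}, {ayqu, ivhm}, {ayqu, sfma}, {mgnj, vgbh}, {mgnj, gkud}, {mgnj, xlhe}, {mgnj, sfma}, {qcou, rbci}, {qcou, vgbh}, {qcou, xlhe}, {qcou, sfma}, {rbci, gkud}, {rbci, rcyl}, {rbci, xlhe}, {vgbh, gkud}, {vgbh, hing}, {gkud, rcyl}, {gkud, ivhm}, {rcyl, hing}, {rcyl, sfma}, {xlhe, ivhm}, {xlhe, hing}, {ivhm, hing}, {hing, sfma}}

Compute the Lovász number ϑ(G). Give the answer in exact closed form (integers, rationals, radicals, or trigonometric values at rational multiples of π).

Vertex hing has 6 neighbors: altj, vgbh, rcyl, xlhe, ivhm, sfma.
N(sfma) = {jjpx, ayqu, mgnj, qcou, rcyl, hing}, |N(sfma)| = 6.
Vertex rcyl has 6 neighbors: ygvx, jokd, rbci, gkud, hing, sfma.
deg(ivhm) = 6; N(ivhm) = {ygvx, jjpx, ayqu, gkud, xlhe, hing}.
deg(v) = 6 for all v (|V|=15); this is K(6,2), the Kneser graph.
A has 3 distinct eigenvalues ≈ [6.0, 1.0, -3.0].
λ_max=6, λ_min=-3; ϑ = −15·λ_min/(λ_max−λ_min) = 5.
ϑ(G) ≈ 5.000000000.

5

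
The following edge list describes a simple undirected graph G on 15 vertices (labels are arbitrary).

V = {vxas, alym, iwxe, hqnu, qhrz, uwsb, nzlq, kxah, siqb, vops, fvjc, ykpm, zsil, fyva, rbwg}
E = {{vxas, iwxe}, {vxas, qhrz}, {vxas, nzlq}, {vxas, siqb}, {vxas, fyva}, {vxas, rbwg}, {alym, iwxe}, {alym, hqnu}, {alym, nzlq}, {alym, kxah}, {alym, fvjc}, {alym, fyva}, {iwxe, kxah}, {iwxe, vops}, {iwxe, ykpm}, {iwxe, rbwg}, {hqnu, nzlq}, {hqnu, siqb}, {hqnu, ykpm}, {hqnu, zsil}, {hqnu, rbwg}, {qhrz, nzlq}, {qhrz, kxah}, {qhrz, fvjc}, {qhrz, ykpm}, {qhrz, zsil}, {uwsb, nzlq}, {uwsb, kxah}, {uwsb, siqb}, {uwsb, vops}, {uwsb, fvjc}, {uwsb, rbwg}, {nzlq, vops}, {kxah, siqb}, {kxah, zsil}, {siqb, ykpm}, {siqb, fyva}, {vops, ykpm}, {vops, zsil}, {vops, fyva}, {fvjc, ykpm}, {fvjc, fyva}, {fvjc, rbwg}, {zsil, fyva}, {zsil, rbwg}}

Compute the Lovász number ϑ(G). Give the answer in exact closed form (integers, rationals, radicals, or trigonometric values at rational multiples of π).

N(alym) = {iwxe, hqnu, nzlq, kxah, fvjc, fyva}, |N(alym)| = 6.
N(fyva) = {vxas, alym, siqb, vops, fvjc, zsil}, |N(fyva)| = 6.
Vertex hqnu has 6 neighbors: alym, nzlq, siqb, ykpm, zsil, rbwg.
Vertex qhrz has 6 neighbors: vxas, nzlq, kxah, fvjc, ykpm, zsil.
deg(v) = 6 for all v (|V|=15); this is K(6,2), the Kneser graph.
The 3 distinct eigenvalues: [6.0, 1.0, -3.0].
ϑ = −N·λ_min/(λ_max−λ_min) = −15·(-3)/(6−(-3)) = 5.
ϑ(G) ≈ 5.0000.

5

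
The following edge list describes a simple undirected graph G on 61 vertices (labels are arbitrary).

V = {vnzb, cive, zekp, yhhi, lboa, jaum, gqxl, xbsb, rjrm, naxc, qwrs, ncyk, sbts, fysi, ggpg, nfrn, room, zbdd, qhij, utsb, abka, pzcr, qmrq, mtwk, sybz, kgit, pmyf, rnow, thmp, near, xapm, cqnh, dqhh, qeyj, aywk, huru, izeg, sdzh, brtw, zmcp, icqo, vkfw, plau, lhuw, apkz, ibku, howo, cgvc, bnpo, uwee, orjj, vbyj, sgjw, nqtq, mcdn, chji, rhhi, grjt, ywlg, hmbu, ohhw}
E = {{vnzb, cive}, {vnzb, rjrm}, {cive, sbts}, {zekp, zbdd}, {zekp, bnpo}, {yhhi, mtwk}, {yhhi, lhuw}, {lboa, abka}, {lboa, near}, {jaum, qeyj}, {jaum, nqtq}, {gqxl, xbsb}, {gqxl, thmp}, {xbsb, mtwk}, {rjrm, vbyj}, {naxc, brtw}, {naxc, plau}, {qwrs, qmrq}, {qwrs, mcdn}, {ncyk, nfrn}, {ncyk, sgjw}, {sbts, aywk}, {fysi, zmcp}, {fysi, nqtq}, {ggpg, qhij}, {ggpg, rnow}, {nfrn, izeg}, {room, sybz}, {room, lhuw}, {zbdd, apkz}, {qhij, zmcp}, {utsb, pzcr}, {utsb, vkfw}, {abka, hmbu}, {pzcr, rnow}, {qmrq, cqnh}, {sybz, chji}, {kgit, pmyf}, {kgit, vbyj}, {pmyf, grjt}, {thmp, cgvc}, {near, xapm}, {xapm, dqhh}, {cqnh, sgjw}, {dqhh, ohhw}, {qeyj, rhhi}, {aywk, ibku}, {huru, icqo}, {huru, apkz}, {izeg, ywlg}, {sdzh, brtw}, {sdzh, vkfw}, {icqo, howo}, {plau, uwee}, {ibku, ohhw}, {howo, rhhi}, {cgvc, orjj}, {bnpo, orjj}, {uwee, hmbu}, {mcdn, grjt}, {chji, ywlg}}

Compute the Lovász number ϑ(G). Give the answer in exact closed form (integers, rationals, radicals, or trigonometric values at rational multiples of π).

Vertex bnpo has 2 neighbors: zekp, orjj.
deg(gqxl) = 2; N(gqxl) = {xbsb, thmp}.
Vertex cgvc has 2 neighbors: thmp, orjj.
N(ncyk) = {nfrn, sgjw}, |N(ncyk)| = 2.
2-regular, N=61; the odd cycle C_{61}.
The 31 distinct eigenvalues: [2.0, 1.9894, 1.95771, 1.90527, 1.83263, 1.74057, 1.63006, 1.50226, 1.35855, 1.20043, 1.02959, 0.84783, 0.65708, 0.45938, 0.2568, 0.0515, -0.15435, -0.35856, -0.55897, -0.75346, -0.93995, -1.11649, -1.28119, -1.4323, -1.56824, -1.68755, -1.78897, -1.87143, -1.93406, -1.97618, -1.99735].
Lovász: ϑ = −61(-2*cos(pi/61))/(2+-(-1)*2*cos(pi/61)) = 61*cos(pi/61)/(cos(pi/61) + 1).
Numerically 30.4798.
Check 30 ≤ 61*cos(pi/61)/(cos(pi/61) + 1) ≤ 31: both strict.

61*cos(pi/61)/(cos(pi/61) + 1)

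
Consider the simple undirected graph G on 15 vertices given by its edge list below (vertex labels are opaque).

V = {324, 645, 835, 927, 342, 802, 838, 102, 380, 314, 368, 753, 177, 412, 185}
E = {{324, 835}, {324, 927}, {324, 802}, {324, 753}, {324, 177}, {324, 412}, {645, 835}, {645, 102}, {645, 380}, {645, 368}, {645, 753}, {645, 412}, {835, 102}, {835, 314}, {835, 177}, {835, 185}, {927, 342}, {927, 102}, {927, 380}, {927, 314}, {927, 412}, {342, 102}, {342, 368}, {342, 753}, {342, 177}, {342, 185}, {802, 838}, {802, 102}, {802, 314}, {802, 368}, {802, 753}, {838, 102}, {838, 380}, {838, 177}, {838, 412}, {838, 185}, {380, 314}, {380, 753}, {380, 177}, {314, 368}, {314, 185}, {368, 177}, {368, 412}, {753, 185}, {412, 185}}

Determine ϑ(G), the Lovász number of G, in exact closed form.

Vertex 835 has 6 neighbors: 324, 645, 102, 314, 177, 185.
Vertex 102 has 6 neighbors: 645, 835, 927, 342, 802, 838.
N(324) = {835, 927, 802, 753, 177, 412}, |N(324)| = 6.
Vertex 380 has 6 neighbors: 645, 927, 838, 314, 753, 177.
deg(v) = 6 for all v (|V|=15); Kneser-type, 2-subsets of [6].
spec(A) ≈ [6.0, 1.0, -3.0] (distinct, 6 d.p.).
Lovász (edge-transitive): ϑ = −15·(-3)/((6)−(-3)) = 5.
Numerically 5.000000.

5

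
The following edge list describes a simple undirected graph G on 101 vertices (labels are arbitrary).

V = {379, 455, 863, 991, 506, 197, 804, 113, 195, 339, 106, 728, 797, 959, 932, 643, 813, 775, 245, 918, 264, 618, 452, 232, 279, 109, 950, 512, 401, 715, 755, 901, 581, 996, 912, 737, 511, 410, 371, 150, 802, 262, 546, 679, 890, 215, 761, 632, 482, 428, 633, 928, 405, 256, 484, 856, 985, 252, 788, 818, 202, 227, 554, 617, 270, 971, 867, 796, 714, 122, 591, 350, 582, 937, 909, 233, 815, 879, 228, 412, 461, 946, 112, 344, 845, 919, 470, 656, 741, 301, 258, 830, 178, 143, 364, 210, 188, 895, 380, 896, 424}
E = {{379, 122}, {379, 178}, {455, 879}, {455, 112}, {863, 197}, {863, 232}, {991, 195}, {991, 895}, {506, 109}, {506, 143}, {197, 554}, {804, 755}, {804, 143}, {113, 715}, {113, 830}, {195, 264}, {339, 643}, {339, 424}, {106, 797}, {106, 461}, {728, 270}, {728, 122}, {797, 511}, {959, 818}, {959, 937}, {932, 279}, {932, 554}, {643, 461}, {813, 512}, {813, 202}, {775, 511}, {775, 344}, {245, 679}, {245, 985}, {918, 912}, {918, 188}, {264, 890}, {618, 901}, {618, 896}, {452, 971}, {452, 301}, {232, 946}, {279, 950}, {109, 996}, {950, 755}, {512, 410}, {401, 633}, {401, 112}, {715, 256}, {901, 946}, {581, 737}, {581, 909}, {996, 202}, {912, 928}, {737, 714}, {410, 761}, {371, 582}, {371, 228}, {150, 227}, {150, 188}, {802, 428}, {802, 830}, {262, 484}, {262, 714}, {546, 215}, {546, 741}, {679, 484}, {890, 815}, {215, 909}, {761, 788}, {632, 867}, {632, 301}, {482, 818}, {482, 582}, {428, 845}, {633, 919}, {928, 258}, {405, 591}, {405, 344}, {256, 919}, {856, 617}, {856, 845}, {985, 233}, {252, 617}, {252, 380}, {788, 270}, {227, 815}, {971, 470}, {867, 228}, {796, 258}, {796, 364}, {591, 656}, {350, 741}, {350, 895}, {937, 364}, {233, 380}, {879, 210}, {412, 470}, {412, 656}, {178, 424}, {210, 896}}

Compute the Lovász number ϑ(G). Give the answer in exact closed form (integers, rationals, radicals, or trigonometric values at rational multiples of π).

101*cos(pi/101)/(cos(pi/101) + 1)

Vertex 482 has 2 neighbors: 818, 582.
N(679) = {245, 484}, |N(679)| = 2.
Vertex 896 has 2 neighbors: 618, 210.
deg(371) = 2; N(371) = {582, 228}.
101-vertex 2-regular graph: connected 2-regular on 101 ⇒ C_{101}.
spec(A) ≈ [2.0, 1.996, 1.985, 1.965, 1.938, 1.904, 1.862, 1.813, 1.757, 1.695, 1.625, 1.55, 1.468, 1.381, 1.288, 1.191, 1.088, 0.982, 0.872, 0.758, 0.642, 0.523, 0.402, 0.279, 0.155, 0.031, -0.093, -0.217, -0.34, -0.462, -0.582, -0.7, -0.815, -0.927, -1.036, -1.14, -1.24, -1.335, -1.425, -1.51, -1.588, -1.661, -1.727, -1.786, -1.839, -1.884, -1.922, -1.953, -1.976, -1.991, -1.999] (distinct, 3 d.p.).
Lovász: ϑ = −101(-2*cos(pi/101))/(2+-(-1)*2*cos(pi/101)) = 101*cos(pi/101)/(cos(pi/101) + 1).
= 50.4878… (decimal).
Check 50 ≤ 101*cos(pi/101)/(cos(pi/101) + 1) ≤ 51: both strict.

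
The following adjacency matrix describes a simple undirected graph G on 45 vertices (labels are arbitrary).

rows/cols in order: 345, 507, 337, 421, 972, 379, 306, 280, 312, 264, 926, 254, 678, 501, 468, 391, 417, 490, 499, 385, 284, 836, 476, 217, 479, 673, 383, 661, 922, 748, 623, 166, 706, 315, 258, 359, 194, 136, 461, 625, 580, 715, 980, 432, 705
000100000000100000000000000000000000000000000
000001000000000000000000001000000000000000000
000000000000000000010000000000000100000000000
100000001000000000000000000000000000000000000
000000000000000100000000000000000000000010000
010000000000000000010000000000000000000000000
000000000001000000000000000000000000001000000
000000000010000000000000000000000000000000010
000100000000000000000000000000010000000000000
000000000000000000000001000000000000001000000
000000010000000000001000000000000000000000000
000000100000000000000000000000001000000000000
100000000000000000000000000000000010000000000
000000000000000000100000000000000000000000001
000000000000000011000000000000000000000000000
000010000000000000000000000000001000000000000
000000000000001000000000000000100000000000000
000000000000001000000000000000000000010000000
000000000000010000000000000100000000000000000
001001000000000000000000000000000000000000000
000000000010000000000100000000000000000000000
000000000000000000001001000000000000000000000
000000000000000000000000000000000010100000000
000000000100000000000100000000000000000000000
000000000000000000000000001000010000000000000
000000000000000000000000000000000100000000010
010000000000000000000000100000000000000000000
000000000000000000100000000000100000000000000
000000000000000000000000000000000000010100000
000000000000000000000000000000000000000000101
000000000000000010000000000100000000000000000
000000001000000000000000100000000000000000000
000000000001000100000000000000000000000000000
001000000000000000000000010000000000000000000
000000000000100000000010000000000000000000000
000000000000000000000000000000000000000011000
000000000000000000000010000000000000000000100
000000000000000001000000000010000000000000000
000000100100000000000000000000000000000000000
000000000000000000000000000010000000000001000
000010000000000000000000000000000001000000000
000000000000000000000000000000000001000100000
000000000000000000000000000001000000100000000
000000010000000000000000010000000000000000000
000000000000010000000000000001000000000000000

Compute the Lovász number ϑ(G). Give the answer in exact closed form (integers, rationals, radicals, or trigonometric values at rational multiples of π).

45*cos(pi/45)/(cos(pi/45) + 1)

N(264) = {217, 461}, |N(264)| = 2.
N(507) = {379, 383}, |N(507)| = 2.
N(673) = {315, 432}, |N(673)| = 2.
Vertex 166 has 2 neighbors: 312, 479.
2-regular, N=45; connected 2-regular on 45 ⇒ C_{45}.
spec(A) ≈ [2.0, 1.9805, 1.9225, 1.8271, 1.6961, 1.5321, 1.3383, 1.1184, 0.8767, 0.618, 0.3473, 0.0698, -0.2091, -0.4838, -0.7492, -1.0, -1.2313, -1.4387, -1.618, -1.7659, -1.8794, -1.9563, -1.9951] (distinct, 4 d.p.).
With N=45: ϑ(G) = 45·(-(-1)*2*cos(pi/45))/(2−(-2*cos(pi/45))) = 45*cos(pi/45)/(cos(pi/45) + 1).
≈ 22.472562 (to 6 d.p.).
Sandwich: α(G)=22 ≤ ϑ(G)=45*cos(pi/45)/(cos(pi/45) + 1) ≤ χ(Ḡ)=23 (both strict).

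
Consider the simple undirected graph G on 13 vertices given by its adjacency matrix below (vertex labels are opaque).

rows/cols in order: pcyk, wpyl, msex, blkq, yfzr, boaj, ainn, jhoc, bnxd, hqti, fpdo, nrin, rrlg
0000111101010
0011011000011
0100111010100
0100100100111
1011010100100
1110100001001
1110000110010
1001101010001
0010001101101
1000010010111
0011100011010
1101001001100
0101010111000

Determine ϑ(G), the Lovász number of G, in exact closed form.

deg(yfzr) = 6; N(yfzr) = {pcyk, msex, blkq, boaj, jhoc, fpdo}.
Vertex rrlg has 6 neighbors: wpyl, blkq, boaj, jhoc, bnxd, hqti.
Vertex hqti has 6 neighbors: pcyk, boaj, bnxd, fpdo, nrin, rrlg.
deg(bnxd) = 6; N(bnxd) = {msex, ainn, jhoc, hqti, fpdo, rrlg}.
13-vertex 6-regular graph: strongly regular (13,6,2,3).
spec(A) ≈ [6.0, 1.302776, -2.302776] (distinct, 6 d.p.).
Lovász (edge-transitive): ϑ = −13·(-sqrt(13)/2 - 1/2)/((6)−(-sqrt(13)/2 - 1/2)) = sqrt(13).
= 3.6056… (decimal).

sqrt(13)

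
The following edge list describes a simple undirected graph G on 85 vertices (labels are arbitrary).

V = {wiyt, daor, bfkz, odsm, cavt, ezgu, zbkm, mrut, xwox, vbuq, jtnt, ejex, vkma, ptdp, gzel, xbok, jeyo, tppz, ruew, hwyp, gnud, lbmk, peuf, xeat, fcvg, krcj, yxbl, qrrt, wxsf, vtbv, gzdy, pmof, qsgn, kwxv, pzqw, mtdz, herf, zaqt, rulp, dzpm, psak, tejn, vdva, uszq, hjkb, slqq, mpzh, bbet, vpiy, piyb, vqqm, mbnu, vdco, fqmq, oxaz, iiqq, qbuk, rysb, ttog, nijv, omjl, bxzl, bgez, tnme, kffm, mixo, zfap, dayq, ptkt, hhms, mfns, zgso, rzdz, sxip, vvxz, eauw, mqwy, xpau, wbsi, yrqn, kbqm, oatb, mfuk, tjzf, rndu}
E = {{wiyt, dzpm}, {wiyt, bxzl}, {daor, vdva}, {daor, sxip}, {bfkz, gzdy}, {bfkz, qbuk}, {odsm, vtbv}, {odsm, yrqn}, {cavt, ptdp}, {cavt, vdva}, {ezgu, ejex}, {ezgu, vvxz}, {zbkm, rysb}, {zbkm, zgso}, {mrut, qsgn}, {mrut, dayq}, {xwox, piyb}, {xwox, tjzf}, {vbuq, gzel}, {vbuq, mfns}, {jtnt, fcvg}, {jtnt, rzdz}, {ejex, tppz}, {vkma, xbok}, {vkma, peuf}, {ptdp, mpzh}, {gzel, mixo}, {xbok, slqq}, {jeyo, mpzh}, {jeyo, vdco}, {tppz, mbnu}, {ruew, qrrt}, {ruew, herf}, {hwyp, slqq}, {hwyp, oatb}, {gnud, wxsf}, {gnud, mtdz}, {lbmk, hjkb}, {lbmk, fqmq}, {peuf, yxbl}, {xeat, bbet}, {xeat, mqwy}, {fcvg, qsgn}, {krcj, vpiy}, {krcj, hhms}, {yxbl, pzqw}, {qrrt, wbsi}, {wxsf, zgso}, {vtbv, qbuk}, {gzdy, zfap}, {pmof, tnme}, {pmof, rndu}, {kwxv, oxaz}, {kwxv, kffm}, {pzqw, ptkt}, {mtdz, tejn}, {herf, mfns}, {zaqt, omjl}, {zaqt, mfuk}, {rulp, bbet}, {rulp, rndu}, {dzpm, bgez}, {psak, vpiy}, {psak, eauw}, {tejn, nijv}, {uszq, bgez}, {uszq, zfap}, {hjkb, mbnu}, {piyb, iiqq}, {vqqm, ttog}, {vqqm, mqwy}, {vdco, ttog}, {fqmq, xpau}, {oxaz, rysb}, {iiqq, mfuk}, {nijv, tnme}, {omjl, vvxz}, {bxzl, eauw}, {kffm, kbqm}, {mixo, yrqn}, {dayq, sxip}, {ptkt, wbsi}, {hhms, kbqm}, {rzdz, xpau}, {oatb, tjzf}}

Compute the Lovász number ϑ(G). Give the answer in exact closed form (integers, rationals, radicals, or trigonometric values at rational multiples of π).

85*cos(pi/85)/(cos(pi/85) + 1)

N(zfap) = {gzdy, uszq}, |N(zfap)| = 2.
deg(mrut) = 2; N(mrut) = {qsgn, dayq}.
Vertex zaqt has 2 neighbors: omjl, mfuk.
Vertex slqq has 2 neighbors: xbok, hwyp.
85-vertex 2-regular graph: the odd cycle C_{85}.
A has 43 distinct eigenvalues ≈ [2.0, 1.994538, 1.978183, 1.951024, 1.913209, 1.864944, 1.806494, 1.738178, 1.660368, 1.57349, 1.478018, 1.374473, 1.263422, 1.14547, 1.021262, 0.891477, 0.756822, 0.618034, 0.47587, 0.331108, 0.184537, 0.036958, -0.110823, -0.257998, -0.403765, -0.547326, -0.687898, -0.824713, -0.957023, -1.084107, -1.205269, -1.319849, -1.42722, -1.526797, -1.618034, -1.700434, -1.773547, -1.836974, -1.890368, -1.933437, -1.965946, -1.987718, -1.998634].
λ_max=2, λ_min=-2*cos(pi/85); ϑ = −85·λ_min/(λ_max−λ_min) = 85*cos(pi/85)/(cos(pi/85) + 1).
Numerically 42.4854826.
Sandwich: α(G)=42 ≤ ϑ(G)=85*cos(pi/85)/(cos(pi/85) + 1) ≤ χ(Ḡ)=43 (both strict).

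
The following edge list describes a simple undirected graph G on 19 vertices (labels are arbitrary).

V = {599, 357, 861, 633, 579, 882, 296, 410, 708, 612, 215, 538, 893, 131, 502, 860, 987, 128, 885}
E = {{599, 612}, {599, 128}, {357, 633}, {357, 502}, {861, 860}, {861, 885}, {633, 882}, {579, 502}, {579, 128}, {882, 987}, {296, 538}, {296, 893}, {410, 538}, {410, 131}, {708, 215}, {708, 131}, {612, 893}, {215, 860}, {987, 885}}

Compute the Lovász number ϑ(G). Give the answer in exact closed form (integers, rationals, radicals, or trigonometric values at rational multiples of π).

19*cos(pi/19)/(cos(pi/19) + 1)

Vertex 708 has 2 neighbors: 215, 131.
Vertex 987 has 2 neighbors: 882, 885.
Vertex 861 has 2 neighbors: 860, 885.
N(131) = {410, 708}, |N(131)| = 2.
deg(v) = 2 for all v (|V|=19); this is C_{19}, the 19-cycle.
Distinct eigenvalues (to 5 d.p.): [2.0, 1.89163, 1.57828, 1.0939, 0.49097, -0.16516, -0.80339, -1.35456, -1.75895, -1.97272].
ϑ = −N·λ_min/(λ_max−λ_min) = −19·(-2*cos(pi/19))/(2−(-2*cos(pi/19))) = 19*cos(pi/19)/(cos(pi/19) + 1).
ϑ(G) ≈ 9.43477137.
Lovász sandwich 9 ≤ 19*cos(pi/19)/(cos(pi/19) + 1) ≤ 10: both strict.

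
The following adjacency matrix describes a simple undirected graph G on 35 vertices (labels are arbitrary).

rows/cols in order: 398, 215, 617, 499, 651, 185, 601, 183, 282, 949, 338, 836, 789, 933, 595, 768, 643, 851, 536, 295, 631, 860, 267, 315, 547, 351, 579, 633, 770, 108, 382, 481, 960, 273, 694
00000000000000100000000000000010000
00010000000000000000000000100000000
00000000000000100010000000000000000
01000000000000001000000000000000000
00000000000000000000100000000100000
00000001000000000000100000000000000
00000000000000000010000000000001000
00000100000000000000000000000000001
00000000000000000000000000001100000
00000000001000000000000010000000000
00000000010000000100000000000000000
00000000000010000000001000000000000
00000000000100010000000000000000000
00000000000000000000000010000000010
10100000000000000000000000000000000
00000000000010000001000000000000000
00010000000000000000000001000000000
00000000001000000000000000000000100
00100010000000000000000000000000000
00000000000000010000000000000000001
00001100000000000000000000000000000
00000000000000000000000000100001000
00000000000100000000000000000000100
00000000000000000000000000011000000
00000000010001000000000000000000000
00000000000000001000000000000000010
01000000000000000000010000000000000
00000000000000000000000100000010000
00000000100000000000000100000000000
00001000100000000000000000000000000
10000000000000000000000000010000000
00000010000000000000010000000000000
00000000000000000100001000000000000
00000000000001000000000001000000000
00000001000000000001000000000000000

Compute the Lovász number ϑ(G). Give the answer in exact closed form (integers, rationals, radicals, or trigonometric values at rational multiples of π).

35*cos(pi/35)/(cos(pi/35) + 1)

N(694) = {183, 295}, |N(694)| = 2.
N(651) = {631, 108}, |N(651)| = 2.
N(315) = {633, 770}, |N(315)| = 2.
Vertex 860 has 2 neighbors: 579, 481.
Every vertex has degree 2 (N=35); the odd cycle C_{35}.
A has 18 distinct eigenvalues ≈ [2.0, 1.96786, 1.87247, 1.7169, 1.50614, 1.24698, 0.94774, 0.61803, 0.26847, -0.08973, -0.44504, -0.78605, -1.10179, -1.38213, -1.61803, -1.80194, -1.92793, -1.99195].
λ_max=2, λ_min=-2*cos(pi/35); ϑ = −35·λ_min/(λ_max−λ_min) = 35*cos(pi/35)/(cos(pi/35) + 1).
= 17.464704… (decimal).
17 ≤ 35*cos(pi/35)/(cos(pi/35) + 1) ≤ 18: both strict.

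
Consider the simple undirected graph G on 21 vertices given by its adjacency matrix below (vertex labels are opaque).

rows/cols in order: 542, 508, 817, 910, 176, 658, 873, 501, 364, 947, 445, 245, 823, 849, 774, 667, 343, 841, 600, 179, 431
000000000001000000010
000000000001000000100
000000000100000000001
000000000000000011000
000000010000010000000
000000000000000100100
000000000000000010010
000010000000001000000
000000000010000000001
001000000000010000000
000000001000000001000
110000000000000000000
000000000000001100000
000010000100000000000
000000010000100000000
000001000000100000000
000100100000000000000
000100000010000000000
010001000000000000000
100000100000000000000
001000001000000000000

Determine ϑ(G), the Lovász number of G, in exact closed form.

21*cos(pi/21)/(cos(pi/21) + 1)

N(947) = {817, 849}, |N(947)| = 2.
N(245) = {542, 508}, |N(245)| = 2.
N(431) = {817, 364}, |N(431)| = 2.
deg(910) = 2; N(910) = {343, 841}.
21-vertex 2-regular graph: this is C_{21}, the 21-cycle.
Distinct eigenvalues (to 5 d.p.): [2.0, 1.91115, 1.65248, 1.24698, 0.73068, 0.14946, -0.44504, -1.0, -1.4661, -1.80194, -1.97766].
−21·(-2*cos(pi/21)) / ((2)−(-2*cos(pi/21))) = 21*cos(pi/21)/(cos(pi/21) + 1) = ϑ(G).
Numerically 10.4410.
α=10, χ(Ḡ)=11; ϑ=21*cos(pi/21)/(cos(pi/21) + 1) lies between (both strict).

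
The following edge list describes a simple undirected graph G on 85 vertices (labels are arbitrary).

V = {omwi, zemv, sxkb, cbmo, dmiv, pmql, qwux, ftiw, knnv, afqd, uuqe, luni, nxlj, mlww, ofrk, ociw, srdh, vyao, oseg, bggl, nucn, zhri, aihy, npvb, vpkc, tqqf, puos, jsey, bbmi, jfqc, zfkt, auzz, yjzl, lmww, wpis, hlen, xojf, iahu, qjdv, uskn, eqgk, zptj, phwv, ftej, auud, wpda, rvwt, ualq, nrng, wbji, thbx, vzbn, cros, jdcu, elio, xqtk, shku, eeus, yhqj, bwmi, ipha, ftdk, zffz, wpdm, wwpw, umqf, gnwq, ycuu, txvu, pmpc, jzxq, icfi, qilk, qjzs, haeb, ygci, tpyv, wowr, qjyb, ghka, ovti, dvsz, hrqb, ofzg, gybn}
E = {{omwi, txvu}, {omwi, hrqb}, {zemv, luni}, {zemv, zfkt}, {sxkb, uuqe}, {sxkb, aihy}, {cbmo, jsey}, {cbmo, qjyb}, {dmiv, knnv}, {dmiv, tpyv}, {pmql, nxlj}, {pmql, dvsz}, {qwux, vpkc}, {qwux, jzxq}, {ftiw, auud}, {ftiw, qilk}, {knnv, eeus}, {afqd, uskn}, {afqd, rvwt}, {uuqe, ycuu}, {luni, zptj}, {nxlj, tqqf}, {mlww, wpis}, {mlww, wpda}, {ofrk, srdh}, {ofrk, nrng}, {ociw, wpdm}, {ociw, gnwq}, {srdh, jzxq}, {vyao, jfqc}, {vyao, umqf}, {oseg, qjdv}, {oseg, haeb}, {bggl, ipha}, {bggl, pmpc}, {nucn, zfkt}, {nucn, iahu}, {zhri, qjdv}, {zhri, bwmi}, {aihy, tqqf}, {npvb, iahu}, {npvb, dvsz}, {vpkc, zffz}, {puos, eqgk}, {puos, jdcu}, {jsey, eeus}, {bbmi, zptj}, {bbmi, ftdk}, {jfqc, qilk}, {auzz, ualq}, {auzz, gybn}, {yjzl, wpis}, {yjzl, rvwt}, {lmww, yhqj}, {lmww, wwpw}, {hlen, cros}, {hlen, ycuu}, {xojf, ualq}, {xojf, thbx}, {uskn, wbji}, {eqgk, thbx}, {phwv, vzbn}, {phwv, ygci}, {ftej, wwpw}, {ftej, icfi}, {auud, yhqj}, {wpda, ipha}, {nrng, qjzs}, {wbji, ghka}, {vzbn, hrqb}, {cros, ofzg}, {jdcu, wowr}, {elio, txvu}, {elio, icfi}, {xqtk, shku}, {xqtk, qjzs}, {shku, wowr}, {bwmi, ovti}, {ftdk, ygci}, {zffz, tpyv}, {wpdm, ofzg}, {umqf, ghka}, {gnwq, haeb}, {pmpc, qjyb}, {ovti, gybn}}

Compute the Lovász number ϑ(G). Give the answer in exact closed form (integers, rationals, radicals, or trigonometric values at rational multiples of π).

Vertex wpda has 2 neighbors: mlww, ipha.
deg(iahu) = 2; N(iahu) = {nucn, npvb}.
Vertex ociw has 2 neighbors: wpdm, gnwq.
deg(wowr) = 2; N(wowr) = {jdcu, shku}.
deg(v) = 2 for all v (|V|=85); this is C_{85}, the 85-cycle.
A has 43 distinct eigenvalues ≈ [2.0, 1.995, 1.978, 1.951, 1.913, 1.865, 1.806, 1.738, 1.66, 1.573, 1.478, 1.374, 1.263, 1.145, 1.021, 0.891, 0.757, 0.618, 0.476, 0.331, 0.185, 0.037, -0.111, -0.258, -0.404, -0.547, -0.688, -0.825, -0.957, -1.084, -1.205, -1.32, -1.427, -1.527, -1.618, -1.7, -1.774, -1.837, -1.89, -1.933, -1.966, -1.988, -1.999].
−85·(-2*cos(pi/85)) / ((2)−(-2*cos(pi/85))) = 85*cos(pi/85)/(cos(pi/85) + 1) = ϑ(G).
ϑ(G) ≈ 42.48548.
Lovász sandwich 42 ≤ 85*cos(pi/85)/(cos(pi/85) + 1) ≤ 43: both strict.

85*cos(pi/85)/(cos(pi/85) + 1)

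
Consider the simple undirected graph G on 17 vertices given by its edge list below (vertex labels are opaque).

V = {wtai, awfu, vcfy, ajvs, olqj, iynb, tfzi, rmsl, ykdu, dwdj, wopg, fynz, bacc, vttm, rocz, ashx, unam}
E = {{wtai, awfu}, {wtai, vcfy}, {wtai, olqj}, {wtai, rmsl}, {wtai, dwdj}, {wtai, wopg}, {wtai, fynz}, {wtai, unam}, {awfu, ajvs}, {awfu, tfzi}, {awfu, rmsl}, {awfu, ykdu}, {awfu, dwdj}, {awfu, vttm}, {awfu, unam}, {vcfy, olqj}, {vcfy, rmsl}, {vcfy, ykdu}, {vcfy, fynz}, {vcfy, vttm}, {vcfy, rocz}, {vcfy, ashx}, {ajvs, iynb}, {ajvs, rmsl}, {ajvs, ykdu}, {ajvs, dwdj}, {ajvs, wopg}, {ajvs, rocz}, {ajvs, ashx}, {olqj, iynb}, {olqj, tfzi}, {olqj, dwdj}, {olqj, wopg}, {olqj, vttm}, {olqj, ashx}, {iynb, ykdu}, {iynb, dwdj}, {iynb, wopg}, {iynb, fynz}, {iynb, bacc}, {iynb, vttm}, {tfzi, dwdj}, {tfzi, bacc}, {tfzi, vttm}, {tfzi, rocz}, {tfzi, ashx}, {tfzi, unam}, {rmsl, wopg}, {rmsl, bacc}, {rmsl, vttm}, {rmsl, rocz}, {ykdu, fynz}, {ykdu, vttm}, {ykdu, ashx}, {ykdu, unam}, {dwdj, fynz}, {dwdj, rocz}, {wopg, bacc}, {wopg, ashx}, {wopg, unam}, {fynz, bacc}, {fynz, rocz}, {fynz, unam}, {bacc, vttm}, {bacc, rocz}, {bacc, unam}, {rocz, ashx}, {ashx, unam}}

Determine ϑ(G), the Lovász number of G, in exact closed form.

sqrt(17)

Vertex ykdu has 8 neighbors: awfu, vcfy, ajvs, iynb, fynz, vttm, ashx, unam.
deg(olqj) = 8; N(olqj) = {wtai, vcfy, iynb, tfzi, dwdj, wopg, vttm, ashx}.
deg(rocz) = 8; N(rocz) = {vcfy, ajvs, tfzi, rmsl, dwdj, fynz, bacc, ashx}.
deg(wopg) = 8; N(wopg) = {wtai, ajvs, olqj, iynb, rmsl, bacc, ashx, unam}.
8-regular, N=17; SR(17,8,3,4) — a Paley graph.
spec(A) ≈ [8.0, 1.561553, -2.561553] (distinct, 6 d.p.).
With N=17: ϑ(G) = 17·(-(-sqrt(17)/2 - 1/2))/(8−(-sqrt(17)/2 - 1/2)) = sqrt(17).
= 4.123106… (decimal).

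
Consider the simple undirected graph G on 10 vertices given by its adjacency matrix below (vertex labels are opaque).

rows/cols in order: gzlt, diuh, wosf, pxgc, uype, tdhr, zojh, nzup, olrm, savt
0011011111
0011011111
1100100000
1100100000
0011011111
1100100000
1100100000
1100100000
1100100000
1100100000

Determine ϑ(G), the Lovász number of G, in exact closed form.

7

N(gzlt) = {wosf, pxgc, tdhr, zojh, nzup, olrm, savt}, |N(gzlt)| = 7.
deg(tdhr) = 3; N(tdhr) = {gzlt, diuh, uype}.
deg(uype) = 7; N(uype) = {wosf, pxgc, tdhr, zojh, nzup, olrm, savt}.
deg(olrm) = 3; N(olrm) = {gzlt, diuh, uype}.
Complete 2-partite, parts [7, 3]: perfect, ϑ = α = 7.
≈ 7.0000 (to 4 d.p.).
Lovász sandwich 7 ≤ 7 ≤ 7: collapsed.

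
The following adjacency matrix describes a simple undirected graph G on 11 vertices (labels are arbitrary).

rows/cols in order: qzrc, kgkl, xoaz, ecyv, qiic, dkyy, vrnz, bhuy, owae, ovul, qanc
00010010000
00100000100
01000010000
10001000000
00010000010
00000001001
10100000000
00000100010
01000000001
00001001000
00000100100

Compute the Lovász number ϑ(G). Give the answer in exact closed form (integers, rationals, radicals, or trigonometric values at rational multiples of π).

N(bhuy) = {dkyy, ovul}, |N(bhuy)| = 2.
deg(qanc) = 2; N(qanc) = {dkyy, owae}.
deg(ovul) = 2; N(ovul) = {qiic, bhuy}.
N(owae) = {kgkl, qanc}, |N(owae)| = 2.
G on 11 vertices is 2-regular; a single 11-cycle (edge-transitive).
A has 6 distinct eigenvalues ≈ [2.0, 1.68251, 0.83083, -0.28463, -1.30972, -1.91899].
−11·(-2*cos(pi/11)) / ((2)−(-2*cos(pi/11))) = 11*cos(pi/11)/(cos(pi/11) + 1) = ϑ(G).
≈ 5.386303 (to 6 d.p.).
Sandwich: α(G)=5 ≤ ϑ(G)=11*cos(pi/11)/(cos(pi/11) + 1) ≤ χ(Ḡ)=6 (both strict).

11*cos(pi/11)/(cos(pi/11) + 1)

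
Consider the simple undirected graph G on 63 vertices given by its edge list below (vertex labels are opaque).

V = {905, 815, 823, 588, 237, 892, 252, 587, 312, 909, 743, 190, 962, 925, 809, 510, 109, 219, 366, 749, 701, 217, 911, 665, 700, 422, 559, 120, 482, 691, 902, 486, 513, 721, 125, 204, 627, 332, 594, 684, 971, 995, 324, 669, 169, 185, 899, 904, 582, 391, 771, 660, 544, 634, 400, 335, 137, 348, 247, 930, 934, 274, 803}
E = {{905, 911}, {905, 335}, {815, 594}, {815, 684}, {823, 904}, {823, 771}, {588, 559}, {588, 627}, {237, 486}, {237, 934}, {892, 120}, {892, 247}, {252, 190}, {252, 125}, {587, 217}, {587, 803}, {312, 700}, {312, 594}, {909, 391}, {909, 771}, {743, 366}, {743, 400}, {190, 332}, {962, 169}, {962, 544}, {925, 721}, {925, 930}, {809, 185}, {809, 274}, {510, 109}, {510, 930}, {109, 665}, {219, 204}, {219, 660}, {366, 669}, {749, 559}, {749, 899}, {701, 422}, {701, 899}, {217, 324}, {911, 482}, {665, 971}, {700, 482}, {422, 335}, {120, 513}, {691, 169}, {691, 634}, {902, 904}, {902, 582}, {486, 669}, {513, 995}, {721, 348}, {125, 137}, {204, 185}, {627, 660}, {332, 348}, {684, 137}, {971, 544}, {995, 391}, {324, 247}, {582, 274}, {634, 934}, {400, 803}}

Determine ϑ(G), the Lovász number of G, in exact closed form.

N(588) = {559, 627}, |N(588)| = 2.
deg(634) = 2; N(634) = {691, 934}.
deg(815) = 2; N(815) = {594, 684}.
Vertex 204 has 2 neighbors: 219, 185.
Every vertex has degree 2 (N=63); this is C_{63}, the 63-cycle.
Distinct eigenvalues (to 3 d.p.): [2.0, 1.99, 1.96, 1.911, 1.843, 1.756, 1.652, 1.532, 1.396, 1.247, 1.085, 0.912, 0.731, 0.542, 0.347, 0.149, -0.05, -0.249, -0.445, -0.637, -0.823, -1.0, -1.167, -1.323, -1.466, -1.594, -1.707, -1.802, -1.879, -1.938, -1.978, -1.998].
With N=63: ϑ(G) = 63·(-(-1)*2*cos(pi/63))/(2−(-2*cos(pi/63))) = 63*cos(pi/63)/(cos(pi/63) + 1).
Numerically 31.480409.
31 ≤ 63*cos(pi/63)/(cos(pi/63) + 1) ≤ 32: both strict.

63*cos(pi/63)/(cos(pi/63) + 1)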